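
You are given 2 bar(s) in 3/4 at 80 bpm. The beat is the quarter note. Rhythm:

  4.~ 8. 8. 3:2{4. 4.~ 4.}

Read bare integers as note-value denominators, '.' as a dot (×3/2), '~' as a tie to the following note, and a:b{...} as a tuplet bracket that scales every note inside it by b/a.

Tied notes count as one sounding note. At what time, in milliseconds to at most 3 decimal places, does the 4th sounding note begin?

1. 0.0ms @ 0 + 1687.5ms (9/4)
2. 1687.5ms @ 9/4 + 562.5ms (3/4)
3. 2250.0ms @ 3 + 750.0ms (1)
4. 3000.0ms @ 4 + 1500.0ms (2)

note 4 onset = 4b = 3000.0ms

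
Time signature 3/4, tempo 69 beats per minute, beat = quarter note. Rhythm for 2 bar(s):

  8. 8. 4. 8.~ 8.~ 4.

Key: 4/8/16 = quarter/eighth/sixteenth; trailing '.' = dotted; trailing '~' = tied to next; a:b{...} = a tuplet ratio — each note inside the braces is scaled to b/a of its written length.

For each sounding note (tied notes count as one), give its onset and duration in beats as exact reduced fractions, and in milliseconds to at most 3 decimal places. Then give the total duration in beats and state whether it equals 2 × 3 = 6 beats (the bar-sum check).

1) 0.0ms=0b +652.174ms=3/4b
2) 652.174ms=3/4b +652.174ms=3/4b
3) 1304.348ms=3/2b +1304.348ms=3/2b
4) 2608.696ms=3b +2608.696ms=3b
Σ=6b of 6 (69bpm 3/4) — PASS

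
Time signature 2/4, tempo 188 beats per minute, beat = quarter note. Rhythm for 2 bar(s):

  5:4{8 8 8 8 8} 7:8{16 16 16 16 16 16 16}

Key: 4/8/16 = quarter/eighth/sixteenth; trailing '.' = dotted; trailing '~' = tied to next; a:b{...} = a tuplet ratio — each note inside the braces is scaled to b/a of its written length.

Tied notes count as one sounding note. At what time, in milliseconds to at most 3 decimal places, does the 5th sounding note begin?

note 5 onset = 8/5b = 510.638ms

1. 0.0ms @ 0 + 127.66ms (2/5)
2. 127.66ms @ 2/5 + 127.66ms (2/5)
3. 255.319ms @ 4/5 + 127.66ms (2/5)
4. 382.979ms @ 6/5 + 127.66ms (2/5)
5. 510.638ms @ 8/5 + 127.66ms (2/5)
6. 638.298ms @ 2 + 91.185ms (2/7)
7. 729.483ms @ 16/7 + 91.185ms (2/7)
8. 820.669ms @ 18/7 + 91.185ms (2/7)
9. 911.854ms @ 20/7 + 91.185ms (2/7)
10. 1003.04ms @ 22/7 + 91.185ms (2/7)
11. 1094.225ms @ 24/7 + 91.185ms (2/7)
12. 1185.41ms @ 26/7 + 91.185ms (2/7)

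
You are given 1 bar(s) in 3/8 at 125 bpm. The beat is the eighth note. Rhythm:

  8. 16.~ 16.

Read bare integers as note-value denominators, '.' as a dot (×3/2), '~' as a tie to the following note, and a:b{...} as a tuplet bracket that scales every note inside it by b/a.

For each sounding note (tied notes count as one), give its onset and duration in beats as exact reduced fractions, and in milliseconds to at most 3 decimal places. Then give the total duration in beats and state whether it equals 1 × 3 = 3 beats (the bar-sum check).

1) 0.0ms=0b +720.0ms=3/2b
2) 720.0ms=3/2b +720.0ms=3/2b
Σ=3b of 3 (125bpm 3/8) — PASS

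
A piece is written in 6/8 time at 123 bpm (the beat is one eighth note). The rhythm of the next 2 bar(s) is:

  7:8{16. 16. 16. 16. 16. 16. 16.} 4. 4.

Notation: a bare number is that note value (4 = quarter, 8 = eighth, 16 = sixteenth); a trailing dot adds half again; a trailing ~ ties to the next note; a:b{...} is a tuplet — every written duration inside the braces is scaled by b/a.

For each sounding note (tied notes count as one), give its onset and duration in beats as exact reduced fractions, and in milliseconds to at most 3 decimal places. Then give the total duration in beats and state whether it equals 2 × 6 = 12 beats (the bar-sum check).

1) 0.0ms=0b +418.118ms=6/7b
2) 418.118ms=6/7b +418.118ms=6/7b
3) 836.237ms=12/7b +418.118ms=6/7b
4) 1254.355ms=18/7b +418.118ms=6/7b
5) 1672.474ms=24/7b +418.118ms=6/7b
6) 2090.592ms=30/7b +418.118ms=6/7b
7) 2508.711ms=36/7b +418.118ms=6/7b
8) 2926.829ms=6b +1463.415ms=3b
9) 4390.244ms=9b +1463.415ms=3b
Σ=12b of 12 (123bpm 6/8) — PASS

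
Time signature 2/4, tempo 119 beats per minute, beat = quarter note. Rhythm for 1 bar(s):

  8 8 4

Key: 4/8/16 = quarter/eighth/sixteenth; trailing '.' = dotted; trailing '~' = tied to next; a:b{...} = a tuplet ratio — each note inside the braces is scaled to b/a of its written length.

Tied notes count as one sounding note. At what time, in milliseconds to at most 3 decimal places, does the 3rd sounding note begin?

1. 0.0ms @ 0 + 252.101ms (1/2)
2. 252.101ms @ 1/2 + 252.101ms (1/2)
3. 504.202ms @ 1 + 504.202ms (1)

note 3 onset = 1b = 504.202ms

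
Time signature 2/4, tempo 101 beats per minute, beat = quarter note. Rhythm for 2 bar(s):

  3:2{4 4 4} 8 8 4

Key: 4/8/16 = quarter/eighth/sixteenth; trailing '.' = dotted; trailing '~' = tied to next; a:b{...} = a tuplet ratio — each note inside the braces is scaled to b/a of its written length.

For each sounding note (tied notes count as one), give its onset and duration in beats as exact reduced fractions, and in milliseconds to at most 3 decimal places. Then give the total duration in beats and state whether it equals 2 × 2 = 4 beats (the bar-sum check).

1) 0.0ms=0b +396.04ms=2/3b
2) 396.04ms=2/3b +396.04ms=2/3b
3) 792.079ms=4/3b +396.04ms=2/3b
4) 1188.119ms=2b +297.03ms=1/2b
5) 1485.149ms=5/2b +297.03ms=1/2b
6) 1782.178ms=3b +594.059ms=1b
Σ=4b of 4 (101bpm 2/4) — PASS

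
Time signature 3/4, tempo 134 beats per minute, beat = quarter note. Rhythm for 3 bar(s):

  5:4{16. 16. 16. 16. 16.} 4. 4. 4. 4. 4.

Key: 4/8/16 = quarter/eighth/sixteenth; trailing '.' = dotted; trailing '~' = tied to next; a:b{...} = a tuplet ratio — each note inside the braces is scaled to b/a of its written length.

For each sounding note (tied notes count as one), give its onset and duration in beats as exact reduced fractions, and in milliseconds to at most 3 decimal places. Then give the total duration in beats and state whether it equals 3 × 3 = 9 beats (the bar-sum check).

1) 0.0ms=0b +134.328ms=3/10b
2) 134.328ms=3/10b +134.328ms=3/10b
3) 268.657ms=3/5b +134.328ms=3/10b
4) 402.985ms=9/10b +134.328ms=3/10b
5) 537.313ms=6/5b +134.328ms=3/10b
6) 671.642ms=3/2b +671.642ms=3/2b
7) 1343.284ms=3b +671.642ms=3/2b
8) 2014.925ms=9/2b +671.642ms=3/2b
9) 2686.567ms=6b +671.642ms=3/2b
10) 3358.209ms=15/2b +671.642ms=3/2b
Σ=9b of 9 (134bpm 3/4) — PASS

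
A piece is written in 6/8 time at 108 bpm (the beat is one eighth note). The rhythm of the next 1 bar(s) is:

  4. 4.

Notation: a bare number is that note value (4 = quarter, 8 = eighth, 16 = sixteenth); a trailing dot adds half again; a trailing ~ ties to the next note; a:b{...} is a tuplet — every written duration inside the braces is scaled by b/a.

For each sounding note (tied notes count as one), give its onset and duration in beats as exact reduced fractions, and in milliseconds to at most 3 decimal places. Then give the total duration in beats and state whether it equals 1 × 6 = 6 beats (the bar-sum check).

1) 0.0ms=0b +1666.667ms=3b
2) 1666.667ms=3b +1666.667ms=3b
Σ=6b of 6 (108bpm 6/8) — PASS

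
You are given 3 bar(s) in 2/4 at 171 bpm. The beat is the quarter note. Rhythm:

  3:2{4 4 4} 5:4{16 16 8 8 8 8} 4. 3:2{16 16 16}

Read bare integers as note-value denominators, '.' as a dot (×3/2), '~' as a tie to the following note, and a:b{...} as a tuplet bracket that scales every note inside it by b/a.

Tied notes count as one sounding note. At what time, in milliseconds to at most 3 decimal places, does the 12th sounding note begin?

1. 0.0ms @ 0 + 233.918ms (2/3)
2. 233.918ms @ 2/3 + 233.918ms (2/3)
3. 467.836ms @ 4/3 + 233.918ms (2/3)
4. 701.754ms @ 2 + 70.175ms (1/5)
5. 771.93ms @ 11/5 + 70.175ms (1/5)
6. 842.105ms @ 12/5 + 140.351ms (2/5)
7. 982.456ms @ 14/5 + 140.351ms (2/5)
8. 1122.807ms @ 16/5 + 140.351ms (2/5)
9. 1263.158ms @ 18/5 + 140.351ms (2/5)
10. 1403.509ms @ 4 + 526.316ms (3/2)
11. 1929.825ms @ 11/2 + 58.48ms (1/6)
12. 1988.304ms @ 17/3 + 58.48ms (1/6)
13. 2046.784ms @ 35/6 + 58.48ms (1/6)

note 12 onset = 17/3b = 1988.304ms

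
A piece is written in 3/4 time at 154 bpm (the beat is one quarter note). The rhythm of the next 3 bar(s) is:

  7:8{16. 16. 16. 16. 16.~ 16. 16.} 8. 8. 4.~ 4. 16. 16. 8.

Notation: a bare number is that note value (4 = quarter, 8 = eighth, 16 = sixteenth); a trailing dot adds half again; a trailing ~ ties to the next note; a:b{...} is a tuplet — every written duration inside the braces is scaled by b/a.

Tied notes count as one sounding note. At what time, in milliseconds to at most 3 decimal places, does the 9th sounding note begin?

1. 0.0ms @ 0 + 166.976ms (3/7)
2. 166.976ms @ 3/7 + 166.976ms (3/7)
3. 333.952ms @ 6/7 + 166.976ms (3/7)
4. 500.928ms @ 9/7 + 166.976ms (3/7)
5. 667.904ms @ 12/7 + 333.952ms (6/7)
6. 1001.855ms @ 18/7 + 166.976ms (3/7)
7. 1168.831ms @ 3 + 292.208ms (3/4)
8. 1461.039ms @ 15/4 + 292.208ms (3/4)
9. 1753.247ms @ 9/2 + 1168.831ms (3)
10. 2922.078ms @ 15/2 + 146.104ms (3/8)
11. 3068.182ms @ 63/8 + 146.104ms (3/8)
12. 3214.286ms @ 33/4 + 292.208ms (3/4)

note 9 onset = 9/2b = 1753.247ms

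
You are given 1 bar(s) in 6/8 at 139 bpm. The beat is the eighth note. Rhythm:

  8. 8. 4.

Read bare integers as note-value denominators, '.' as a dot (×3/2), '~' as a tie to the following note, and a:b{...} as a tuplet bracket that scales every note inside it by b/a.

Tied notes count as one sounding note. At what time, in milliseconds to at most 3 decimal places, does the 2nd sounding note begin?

note 2 onset = 3/2b = 647.482ms

1. 0.0ms @ 0 + 647.482ms (3/2)
2. 647.482ms @ 3/2 + 647.482ms (3/2)
3. 1294.964ms @ 3 + 1294.964ms (3)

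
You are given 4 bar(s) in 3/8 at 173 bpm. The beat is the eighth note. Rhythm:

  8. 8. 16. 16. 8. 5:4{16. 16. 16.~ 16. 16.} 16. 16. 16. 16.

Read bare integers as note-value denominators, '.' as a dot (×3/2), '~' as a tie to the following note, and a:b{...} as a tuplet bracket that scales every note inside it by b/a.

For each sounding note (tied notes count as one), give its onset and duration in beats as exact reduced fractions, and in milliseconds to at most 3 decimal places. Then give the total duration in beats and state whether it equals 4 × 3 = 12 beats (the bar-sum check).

1) 0.0ms=0b +520.231ms=3/2b
2) 520.231ms=3/2b +520.231ms=3/2b
3) 1040.462ms=3b +260.116ms=3/4b
4) 1300.578ms=15/4b +260.116ms=3/4b
5) 1560.694ms=9/2b +520.231ms=3/2b
6) 2080.925ms=6b +208.092ms=3/5b
7) 2289.017ms=33/5b +208.092ms=3/5b
8) 2497.11ms=36/5b +416.185ms=6/5b
9) 2913.295ms=42/5b +208.092ms=3/5b
10) 3121.387ms=9b +260.116ms=3/4b
11) 3381.503ms=39/4b +260.116ms=3/4b
12) 3641.618ms=21/2b +260.116ms=3/4b
13) 3901.734ms=45/4b +260.116ms=3/4b
Σ=12b of 12 (173bpm 3/8) — PASS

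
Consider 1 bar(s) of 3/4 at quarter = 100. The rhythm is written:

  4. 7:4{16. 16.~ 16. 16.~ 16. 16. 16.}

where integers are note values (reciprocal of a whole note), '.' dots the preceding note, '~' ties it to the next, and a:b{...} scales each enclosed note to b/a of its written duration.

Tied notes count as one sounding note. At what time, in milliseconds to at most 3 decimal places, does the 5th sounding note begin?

note 5 onset = 18/7b = 1542.857ms

1. 0.0ms @ 0 + 900.0ms (3/2)
2. 900.0ms @ 3/2 + 128.571ms (3/14)
3. 1028.571ms @ 12/7 + 257.143ms (3/7)
4. 1285.714ms @ 15/7 + 257.143ms (3/7)
5. 1542.857ms @ 18/7 + 128.571ms (3/14)
6. 1671.429ms @ 39/14 + 128.571ms (3/14)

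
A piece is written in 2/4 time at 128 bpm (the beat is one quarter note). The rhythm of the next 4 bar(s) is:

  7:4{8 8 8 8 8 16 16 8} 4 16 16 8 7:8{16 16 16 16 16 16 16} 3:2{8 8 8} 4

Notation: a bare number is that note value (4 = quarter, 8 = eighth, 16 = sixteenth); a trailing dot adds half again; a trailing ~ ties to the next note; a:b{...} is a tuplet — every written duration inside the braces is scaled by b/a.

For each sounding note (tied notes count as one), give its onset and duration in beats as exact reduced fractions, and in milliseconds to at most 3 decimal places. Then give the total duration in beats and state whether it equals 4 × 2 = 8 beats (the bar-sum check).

1) 0.0ms=0b +133.929ms=2/7b
2) 133.929ms=2/7b +133.929ms=2/7b
3) 267.857ms=4/7b +133.929ms=2/7b
4) 401.786ms=6/7b +133.929ms=2/7b
5) 535.714ms=8/7b +133.929ms=2/7b
6) 669.643ms=10/7b +66.964ms=1/7b
7) 736.607ms=11/7b +66.964ms=1/7b
8) 803.571ms=12/7b +133.929ms=2/7b
9) 937.5ms=2b +468.75ms=1b
10) 1406.25ms=3b +117.188ms=1/4b
11) 1523.438ms=13/4b +117.188ms=1/4b
12) 1640.625ms=7/2b +234.375ms=1/2b
13) 1875.0ms=4b +133.929ms=2/7b
14) 2008.929ms=30/7b +133.929ms=2/7b
15) 2142.857ms=32/7b +133.929ms=2/7b
16) 2276.786ms=34/7b +133.929ms=2/7b
17) 2410.714ms=36/7b +133.929ms=2/7b
18) 2544.643ms=38/7b +133.929ms=2/7b
19) 2678.571ms=40/7b +133.929ms=2/7b
20) 2812.5ms=6b +156.25ms=1/3b
21) 2968.75ms=19/3b +156.25ms=1/3b
22) 3125.0ms=20/3b +156.25ms=1/3b
23) 3281.25ms=7b +468.75ms=1b
Σ=8b of 8 (128bpm 2/4) — PASS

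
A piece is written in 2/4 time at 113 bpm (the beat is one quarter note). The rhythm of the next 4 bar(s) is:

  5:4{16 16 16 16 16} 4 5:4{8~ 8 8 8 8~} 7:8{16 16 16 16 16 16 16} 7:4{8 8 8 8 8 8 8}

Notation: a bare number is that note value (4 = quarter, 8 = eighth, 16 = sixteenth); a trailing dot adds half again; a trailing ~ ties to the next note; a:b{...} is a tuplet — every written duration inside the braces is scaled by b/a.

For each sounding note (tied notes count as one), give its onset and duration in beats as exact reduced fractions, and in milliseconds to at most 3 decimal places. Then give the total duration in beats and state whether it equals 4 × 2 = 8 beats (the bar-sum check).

1) 0.0ms=0b +106.195ms=1/5b
2) 106.195ms=1/5b +106.195ms=1/5b
3) 212.389ms=2/5b +106.195ms=1/5b
4) 318.584ms=3/5b +106.195ms=1/5b
5) 424.779ms=4/5b +106.195ms=1/5b
6) 530.973ms=1b +530.973ms=1b
7) 1061.947ms=2b +424.779ms=4/5b
8) 1486.726ms=14/5b +212.389ms=2/5b
9) 1699.115ms=16/5b +212.389ms=2/5b
10) 1911.504ms=18/5b +364.096ms=24/35b
11) 2275.601ms=30/7b +151.707ms=2/7b
12) 2427.307ms=32/7b +151.707ms=2/7b
13) 2579.014ms=34/7b +151.707ms=2/7b
14) 2730.721ms=36/7b +151.707ms=2/7b
15) 2882.427ms=38/7b +151.707ms=2/7b
16) 3034.134ms=40/7b +151.707ms=2/7b
17) 3185.841ms=6b +151.707ms=2/7b
18) 3337.547ms=44/7b +151.707ms=2/7b
19) 3489.254ms=46/7b +151.707ms=2/7b
20) 3640.961ms=48/7b +151.707ms=2/7b
21) 3792.668ms=50/7b +151.707ms=2/7b
22) 3944.374ms=52/7b +151.707ms=2/7b
23) 4096.081ms=54/7b +151.707ms=2/7b
Σ=8b of 8 (113bpm 2/4) — PASS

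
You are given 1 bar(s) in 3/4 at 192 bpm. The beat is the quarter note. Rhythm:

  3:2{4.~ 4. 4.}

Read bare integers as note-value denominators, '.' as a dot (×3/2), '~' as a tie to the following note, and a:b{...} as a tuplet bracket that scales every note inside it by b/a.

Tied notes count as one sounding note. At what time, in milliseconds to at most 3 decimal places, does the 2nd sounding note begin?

note 2 onset = 2b = 625.0ms

1. 0.0ms @ 0 + 625.0ms (2)
2. 625.0ms @ 2 + 312.5ms (1)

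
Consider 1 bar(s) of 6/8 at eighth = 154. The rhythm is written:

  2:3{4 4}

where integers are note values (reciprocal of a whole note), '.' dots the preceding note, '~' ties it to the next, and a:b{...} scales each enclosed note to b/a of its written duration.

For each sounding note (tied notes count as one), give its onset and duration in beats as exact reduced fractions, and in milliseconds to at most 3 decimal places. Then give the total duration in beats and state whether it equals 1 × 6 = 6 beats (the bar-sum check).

1) 0.0ms=0b +1168.831ms=3b
2) 1168.831ms=3b +1168.831ms=3b
Σ=6b of 6 (154bpm 6/8) — PASS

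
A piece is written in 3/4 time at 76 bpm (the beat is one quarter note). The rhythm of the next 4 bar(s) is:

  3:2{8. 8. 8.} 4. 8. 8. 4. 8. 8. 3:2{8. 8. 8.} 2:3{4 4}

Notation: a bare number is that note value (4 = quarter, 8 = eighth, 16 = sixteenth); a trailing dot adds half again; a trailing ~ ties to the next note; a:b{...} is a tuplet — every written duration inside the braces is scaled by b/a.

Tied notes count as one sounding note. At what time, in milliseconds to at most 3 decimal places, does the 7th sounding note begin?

note 7 onset = 9/2b = 3552.632ms

1. 0.0ms @ 0 + 394.737ms (1/2)
2. 394.737ms @ 1/2 + 394.737ms (1/2)
3. 789.474ms @ 1 + 394.737ms (1/2)
4. 1184.211ms @ 3/2 + 1184.211ms (3/2)
5. 2368.421ms @ 3 + 592.105ms (3/4)
6. 2960.526ms @ 15/4 + 592.105ms (3/4)
7. 3552.632ms @ 9/2 + 1184.211ms (3/2)
8. 4736.842ms @ 6 + 592.105ms (3/4)
9. 5328.947ms @ 27/4 + 592.105ms (3/4)
10. 5921.053ms @ 15/2 + 394.737ms (1/2)
11. 6315.789ms @ 8 + 394.737ms (1/2)
12. 6710.526ms @ 17/2 + 394.737ms (1/2)
13. 7105.263ms @ 9 + 1184.211ms (3/2)
14. 8289.474ms @ 21/2 + 1184.211ms (3/2)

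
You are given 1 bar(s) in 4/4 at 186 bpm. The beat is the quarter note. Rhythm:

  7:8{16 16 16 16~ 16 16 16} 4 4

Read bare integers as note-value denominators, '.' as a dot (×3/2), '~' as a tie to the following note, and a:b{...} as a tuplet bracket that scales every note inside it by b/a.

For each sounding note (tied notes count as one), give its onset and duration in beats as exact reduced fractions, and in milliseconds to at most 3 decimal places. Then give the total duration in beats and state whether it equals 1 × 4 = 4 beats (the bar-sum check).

1) 0.0ms=0b +92.166ms=2/7b
2) 92.166ms=2/7b +92.166ms=2/7b
3) 184.332ms=4/7b +92.166ms=2/7b
4) 276.498ms=6/7b +184.332ms=4/7b
5) 460.829ms=10/7b +92.166ms=2/7b
6) 552.995ms=12/7b +92.166ms=2/7b
7) 645.161ms=2b +322.581ms=1b
8) 967.742ms=3b +322.581ms=1b
Σ=4b of 4 (186bpm 4/4) — PASS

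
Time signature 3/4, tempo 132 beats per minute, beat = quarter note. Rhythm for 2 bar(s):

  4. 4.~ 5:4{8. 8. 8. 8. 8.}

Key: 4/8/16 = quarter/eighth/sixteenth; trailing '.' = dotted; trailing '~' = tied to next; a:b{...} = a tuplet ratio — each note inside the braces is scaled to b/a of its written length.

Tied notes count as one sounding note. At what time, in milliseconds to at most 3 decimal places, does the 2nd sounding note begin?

1. 0.0ms @ 0 + 681.818ms (3/2)
2. 681.818ms @ 3/2 + 954.545ms (21/10)
3. 1636.364ms @ 18/5 + 272.727ms (3/5)
4. 1909.091ms @ 21/5 + 272.727ms (3/5)
5. 2181.818ms @ 24/5 + 272.727ms (3/5)
6. 2454.545ms @ 27/5 + 272.727ms (3/5)

note 2 onset = 3/2b = 681.818ms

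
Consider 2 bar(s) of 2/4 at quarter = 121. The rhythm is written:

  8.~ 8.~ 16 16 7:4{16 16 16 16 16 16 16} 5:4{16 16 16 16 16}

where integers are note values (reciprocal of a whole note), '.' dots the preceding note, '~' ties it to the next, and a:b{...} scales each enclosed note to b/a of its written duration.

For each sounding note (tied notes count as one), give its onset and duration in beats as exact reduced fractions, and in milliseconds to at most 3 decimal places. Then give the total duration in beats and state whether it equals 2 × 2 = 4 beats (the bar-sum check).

1) 0.0ms=0b +867.769ms=7/4b
2) 867.769ms=7/4b +123.967ms=1/4b
3) 991.736ms=2b +70.838ms=1/7b
4) 1062.574ms=15/7b +70.838ms=1/7b
5) 1133.412ms=16/7b +70.838ms=1/7b
6) 1204.25ms=17/7b +70.838ms=1/7b
7) 1275.089ms=18/7b +70.838ms=1/7b
8) 1345.927ms=19/7b +70.838ms=1/7b
9) 1416.765ms=20/7b +70.838ms=1/7b
10) 1487.603ms=3b +99.174ms=1/5b
11) 1586.777ms=16/5b +99.174ms=1/5b
12) 1685.95ms=17/5b +99.174ms=1/5b
13) 1785.124ms=18/5b +99.174ms=1/5b
14) 1884.298ms=19/5b +99.174ms=1/5b
Σ=4b of 4 (121bpm 2/4) — PASS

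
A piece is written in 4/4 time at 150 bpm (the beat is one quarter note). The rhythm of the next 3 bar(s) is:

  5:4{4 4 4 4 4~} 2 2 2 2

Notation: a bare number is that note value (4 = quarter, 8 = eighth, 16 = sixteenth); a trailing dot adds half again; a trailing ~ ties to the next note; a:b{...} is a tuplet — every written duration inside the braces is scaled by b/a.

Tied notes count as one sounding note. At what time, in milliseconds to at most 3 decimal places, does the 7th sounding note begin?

1. 0.0ms @ 0 + 320.0ms (4/5)
2. 320.0ms @ 4/5 + 320.0ms (4/5)
3. 640.0ms @ 8/5 + 320.0ms (4/5)
4. 960.0ms @ 12/5 + 320.0ms (4/5)
5. 1280.0ms @ 16/5 + 1120.0ms (14/5)
6. 2400.0ms @ 6 + 800.0ms (2)
7. 3200.0ms @ 8 + 800.0ms (2)
8. 4000.0ms @ 10 + 800.0ms (2)

note 7 onset = 8b = 3200.0ms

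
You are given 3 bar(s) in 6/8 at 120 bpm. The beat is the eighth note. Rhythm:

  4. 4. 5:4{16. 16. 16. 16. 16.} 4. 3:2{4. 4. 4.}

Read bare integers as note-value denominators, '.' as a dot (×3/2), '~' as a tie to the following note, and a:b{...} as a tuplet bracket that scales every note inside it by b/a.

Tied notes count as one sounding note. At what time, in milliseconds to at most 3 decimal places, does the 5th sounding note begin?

1. 0.0ms @ 0 + 1500.0ms (3)
2. 1500.0ms @ 3 + 1500.0ms (3)
3. 3000.0ms @ 6 + 300.0ms (3/5)
4. 3300.0ms @ 33/5 + 300.0ms (3/5)
5. 3600.0ms @ 36/5 + 300.0ms (3/5)
6. 3900.0ms @ 39/5 + 300.0ms (3/5)
7. 4200.0ms @ 42/5 + 300.0ms (3/5)
8. 4500.0ms @ 9 + 1500.0ms (3)
9. 6000.0ms @ 12 + 1000.0ms (2)
10. 7000.0ms @ 14 + 1000.0ms (2)
11. 8000.0ms @ 16 + 1000.0ms (2)

note 5 onset = 36/5b = 3600.0ms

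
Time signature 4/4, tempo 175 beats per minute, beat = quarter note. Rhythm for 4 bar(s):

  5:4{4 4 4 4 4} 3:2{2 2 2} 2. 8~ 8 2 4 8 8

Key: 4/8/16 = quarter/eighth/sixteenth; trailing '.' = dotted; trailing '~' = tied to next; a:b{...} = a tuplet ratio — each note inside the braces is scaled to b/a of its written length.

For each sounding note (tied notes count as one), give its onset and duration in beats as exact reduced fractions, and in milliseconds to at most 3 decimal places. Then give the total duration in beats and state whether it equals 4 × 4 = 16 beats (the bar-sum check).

1) 0.0ms=0b +274.286ms=4/5b
2) 274.286ms=4/5b +274.286ms=4/5b
3) 548.571ms=8/5b +274.286ms=4/5b
4) 822.857ms=12/5b +274.286ms=4/5b
5) 1097.143ms=16/5b +274.286ms=4/5b
6) 1371.429ms=4b +457.143ms=4/3b
7) 1828.571ms=16/3b +457.143ms=4/3b
8) 2285.714ms=20/3b +457.143ms=4/3b
9) 2742.857ms=8b +1028.571ms=3b
10) 3771.429ms=11b +342.857ms=1b
11) 4114.286ms=12b +685.714ms=2b
12) 4800.0ms=14b +342.857ms=1b
13) 5142.857ms=15b +171.429ms=1/2b
14) 5314.286ms=31/2b +171.429ms=1/2b
Σ=16b of 16 (175bpm 4/4) — PASS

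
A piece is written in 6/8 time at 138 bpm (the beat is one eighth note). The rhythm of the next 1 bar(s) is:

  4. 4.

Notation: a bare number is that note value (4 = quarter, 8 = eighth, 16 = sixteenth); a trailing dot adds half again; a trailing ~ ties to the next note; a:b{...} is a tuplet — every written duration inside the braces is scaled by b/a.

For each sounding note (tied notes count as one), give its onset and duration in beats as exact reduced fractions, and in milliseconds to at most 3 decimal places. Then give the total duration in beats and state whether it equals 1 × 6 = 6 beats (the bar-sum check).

1) 0.0ms=0b +1304.348ms=3b
2) 1304.348ms=3b +1304.348ms=3b
Σ=6b of 6 (138bpm 6/8) — PASS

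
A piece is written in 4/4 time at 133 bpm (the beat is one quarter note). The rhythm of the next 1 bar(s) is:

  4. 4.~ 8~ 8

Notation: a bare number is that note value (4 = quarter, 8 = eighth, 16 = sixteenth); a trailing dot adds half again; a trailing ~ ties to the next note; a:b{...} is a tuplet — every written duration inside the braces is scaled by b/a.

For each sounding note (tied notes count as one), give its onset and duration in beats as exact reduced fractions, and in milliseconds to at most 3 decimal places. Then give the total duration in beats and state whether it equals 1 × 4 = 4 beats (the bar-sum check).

1) 0.0ms=0b +676.692ms=3/2b
2) 676.692ms=3/2b +1127.82ms=5/2b
Σ=4b of 4 (133bpm 4/4) — PASS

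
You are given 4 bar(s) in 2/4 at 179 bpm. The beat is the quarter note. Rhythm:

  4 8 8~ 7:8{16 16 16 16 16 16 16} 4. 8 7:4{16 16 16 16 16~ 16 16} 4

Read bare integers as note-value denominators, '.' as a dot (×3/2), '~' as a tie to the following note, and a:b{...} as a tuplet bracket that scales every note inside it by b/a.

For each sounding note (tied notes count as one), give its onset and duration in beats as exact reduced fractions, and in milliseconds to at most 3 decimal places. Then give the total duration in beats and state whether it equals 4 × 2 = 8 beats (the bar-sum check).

1) 0.0ms=0b +335.196ms=1b
2) 335.196ms=1b +167.598ms=1/2b
3) 502.793ms=3/2b +263.368ms=11/14b
4) 766.161ms=16/7b +95.77ms=2/7b
5) 861.931ms=18/7b +95.77ms=2/7b
6) 957.702ms=20/7b +95.77ms=2/7b
7) 1053.472ms=22/7b +95.77ms=2/7b
8) 1149.242ms=24/7b +95.77ms=2/7b
9) 1245.012ms=26/7b +95.77ms=2/7b
10) 1340.782ms=4b +502.793ms=3/2b
11) 1843.575ms=11/2b +167.598ms=1/2b
12) 2011.173ms=6b +47.885ms=1/7b
13) 2059.058ms=43/7b +47.885ms=1/7b
14) 2106.943ms=44/7b +47.885ms=1/7b
15) 2154.828ms=45/7b +47.885ms=1/7b
16) 2202.713ms=46/7b +95.77ms=2/7b
17) 2298.484ms=48/7b +47.885ms=1/7b
18) 2346.369ms=7b +335.196ms=1b
Σ=8b of 8 (179bpm 2/4) — PASS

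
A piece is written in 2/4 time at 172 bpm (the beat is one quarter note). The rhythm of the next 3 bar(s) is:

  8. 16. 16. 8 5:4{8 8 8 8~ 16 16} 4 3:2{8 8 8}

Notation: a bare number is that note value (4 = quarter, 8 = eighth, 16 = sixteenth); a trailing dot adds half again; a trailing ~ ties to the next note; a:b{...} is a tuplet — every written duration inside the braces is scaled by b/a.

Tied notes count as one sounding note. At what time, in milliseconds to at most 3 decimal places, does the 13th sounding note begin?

note 13 onset = 17/3b = 1976.744ms

1. 0.0ms @ 0 + 261.628ms (3/4)
2. 261.628ms @ 3/4 + 130.814ms (3/8)
3. 392.442ms @ 9/8 + 130.814ms (3/8)
4. 523.256ms @ 3/2 + 174.419ms (1/2)
5. 697.674ms @ 2 + 139.535ms (2/5)
6. 837.209ms @ 12/5 + 139.535ms (2/5)
7. 976.744ms @ 14/5 + 139.535ms (2/5)
8. 1116.279ms @ 16/5 + 209.302ms (3/5)
9. 1325.581ms @ 19/5 + 69.767ms (1/5)
10. 1395.349ms @ 4 + 348.837ms (1)
11. 1744.186ms @ 5 + 116.279ms (1/3)
12. 1860.465ms @ 16/3 + 116.279ms (1/3)
13. 1976.744ms @ 17/3 + 116.279ms (1/3)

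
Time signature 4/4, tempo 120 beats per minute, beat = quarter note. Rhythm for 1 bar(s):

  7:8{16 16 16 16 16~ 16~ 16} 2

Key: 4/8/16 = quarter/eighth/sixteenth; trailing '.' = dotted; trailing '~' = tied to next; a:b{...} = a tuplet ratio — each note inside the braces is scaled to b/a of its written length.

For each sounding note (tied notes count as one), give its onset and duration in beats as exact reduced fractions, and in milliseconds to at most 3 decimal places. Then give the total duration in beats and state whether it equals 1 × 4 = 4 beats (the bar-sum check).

1) 0.0ms=0b +142.857ms=2/7b
2) 142.857ms=2/7b +142.857ms=2/7b
3) 285.714ms=4/7b +142.857ms=2/7b
4) 428.571ms=6/7b +142.857ms=2/7b
5) 571.429ms=8/7b +428.571ms=6/7b
6) 1000.0ms=2b +1000.0ms=2b
Σ=4b of 4 (120bpm 4/4) — PASS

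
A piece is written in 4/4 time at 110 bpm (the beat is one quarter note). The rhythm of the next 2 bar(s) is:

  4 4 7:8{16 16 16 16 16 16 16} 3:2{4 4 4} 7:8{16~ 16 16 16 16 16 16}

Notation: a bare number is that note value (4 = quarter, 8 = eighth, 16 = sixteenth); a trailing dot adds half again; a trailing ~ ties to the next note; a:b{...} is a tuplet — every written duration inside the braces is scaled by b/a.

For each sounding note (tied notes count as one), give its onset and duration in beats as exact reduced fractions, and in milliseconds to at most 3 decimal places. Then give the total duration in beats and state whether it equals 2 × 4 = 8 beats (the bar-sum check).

1) 0.0ms=0b +545.455ms=1b
2) 545.455ms=1b +545.455ms=1b
3) 1090.909ms=2b +155.844ms=2/7b
4) 1246.753ms=16/7b +155.844ms=2/7b
5) 1402.597ms=18/7b +155.844ms=2/7b
6) 1558.442ms=20/7b +155.844ms=2/7b
7) 1714.286ms=22/7b +155.844ms=2/7b
8) 1870.13ms=24/7b +155.844ms=2/7b
9) 2025.974ms=26/7b +155.844ms=2/7b
10) 2181.818ms=4b +363.636ms=2/3b
11) 2545.455ms=14/3b +363.636ms=2/3b
12) 2909.091ms=16/3b +363.636ms=2/3b
13) 3272.727ms=6b +311.688ms=4/7b
14) 3584.416ms=46/7b +155.844ms=2/7b
15) 3740.26ms=48/7b +155.844ms=2/7b
16) 3896.104ms=50/7b +155.844ms=2/7b
17) 4051.948ms=52/7b +155.844ms=2/7b
18) 4207.792ms=54/7b +155.844ms=2/7b
Σ=8b of 8 (110bpm 4/4) — PASS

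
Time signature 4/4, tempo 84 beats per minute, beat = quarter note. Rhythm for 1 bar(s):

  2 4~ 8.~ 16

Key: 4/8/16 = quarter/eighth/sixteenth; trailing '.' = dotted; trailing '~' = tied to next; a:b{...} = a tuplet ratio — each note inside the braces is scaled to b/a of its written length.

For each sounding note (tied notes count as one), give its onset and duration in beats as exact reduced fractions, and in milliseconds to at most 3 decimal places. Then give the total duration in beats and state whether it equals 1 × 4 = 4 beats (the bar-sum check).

1) 0.0ms=0b +1428.571ms=2b
2) 1428.571ms=2b +1428.571ms=2b
Σ=4b of 4 (84bpm 4/4) — PASS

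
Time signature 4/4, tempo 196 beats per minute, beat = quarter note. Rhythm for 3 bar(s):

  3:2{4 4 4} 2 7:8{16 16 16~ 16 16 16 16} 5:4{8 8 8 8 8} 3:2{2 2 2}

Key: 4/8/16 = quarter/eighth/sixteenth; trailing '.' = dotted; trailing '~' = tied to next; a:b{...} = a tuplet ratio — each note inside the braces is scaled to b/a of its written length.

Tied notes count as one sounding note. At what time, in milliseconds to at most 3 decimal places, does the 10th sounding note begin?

note 10 onset = 40/7b = 1749.271ms

1. 0.0ms @ 0 + 204.082ms (2/3)
2. 204.082ms @ 2/3 + 204.082ms (2/3)
3. 408.163ms @ 4/3 + 204.082ms (2/3)
4. 612.245ms @ 2 + 612.245ms (2)
5. 1224.49ms @ 4 + 87.464ms (2/7)
6. 1311.953ms @ 30/7 + 87.464ms (2/7)
7. 1399.417ms @ 32/7 + 174.927ms (4/7)
8. 1574.344ms @ 36/7 + 87.464ms (2/7)
9. 1661.808ms @ 38/7 + 87.464ms (2/7)
10. 1749.271ms @ 40/7 + 87.464ms (2/7)
11. 1836.735ms @ 6 + 122.449ms (2/5)
12. 1959.184ms @ 32/5 + 122.449ms (2/5)
13. 2081.633ms @ 34/5 + 122.449ms (2/5)
14. 2204.082ms @ 36/5 + 122.449ms (2/5)
15. 2326.531ms @ 38/5 + 122.449ms (2/5)
16. 2448.98ms @ 8 + 408.163ms (4/3)
17. 2857.143ms @ 28/3 + 408.163ms (4/3)
18. 3265.306ms @ 32/3 + 408.163ms (4/3)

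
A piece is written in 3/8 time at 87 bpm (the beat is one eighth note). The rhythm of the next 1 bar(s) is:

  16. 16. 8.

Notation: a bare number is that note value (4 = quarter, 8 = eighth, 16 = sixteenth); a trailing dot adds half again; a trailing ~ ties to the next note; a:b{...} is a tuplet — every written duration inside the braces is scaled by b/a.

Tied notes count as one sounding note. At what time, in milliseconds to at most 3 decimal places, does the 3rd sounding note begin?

1. 0.0ms @ 0 + 517.241ms (3/4)
2. 517.241ms @ 3/4 + 517.241ms (3/4)
3. 1034.483ms @ 3/2 + 1034.483ms (3/2)

note 3 onset = 3/2b = 1034.483ms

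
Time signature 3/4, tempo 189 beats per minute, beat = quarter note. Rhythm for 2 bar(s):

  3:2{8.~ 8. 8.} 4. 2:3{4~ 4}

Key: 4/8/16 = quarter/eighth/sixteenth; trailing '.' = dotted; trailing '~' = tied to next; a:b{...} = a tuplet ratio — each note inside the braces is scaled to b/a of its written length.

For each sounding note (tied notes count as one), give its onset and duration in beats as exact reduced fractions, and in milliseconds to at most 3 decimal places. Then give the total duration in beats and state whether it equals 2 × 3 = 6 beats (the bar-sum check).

1) 0.0ms=0b +317.46ms=1b
2) 317.46ms=1b +158.73ms=1/2b
3) 476.19ms=3/2b +476.19ms=3/2b
4) 952.381ms=3b +952.381ms=3b
Σ=6b of 6 (189bpm 3/4) — PASS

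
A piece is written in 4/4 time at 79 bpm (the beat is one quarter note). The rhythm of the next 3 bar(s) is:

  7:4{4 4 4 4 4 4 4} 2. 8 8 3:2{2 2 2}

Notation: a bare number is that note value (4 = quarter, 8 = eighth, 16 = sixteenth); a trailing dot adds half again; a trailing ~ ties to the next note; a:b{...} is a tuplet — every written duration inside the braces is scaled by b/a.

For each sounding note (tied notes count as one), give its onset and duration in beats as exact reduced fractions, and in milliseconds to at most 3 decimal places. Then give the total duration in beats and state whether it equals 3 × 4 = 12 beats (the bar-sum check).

1) 0.0ms=0b +433.996ms=4/7b
2) 433.996ms=4/7b +433.996ms=4/7b
3) 867.993ms=8/7b +433.996ms=4/7b
4) 1301.989ms=12/7b +433.996ms=4/7b
5) 1735.986ms=16/7b +433.996ms=4/7b
6) 2169.982ms=20/7b +433.996ms=4/7b
7) 2603.978ms=24/7b +433.996ms=4/7b
8) 3037.975ms=4b +2278.481ms=3b
9) 5316.456ms=7b +379.747ms=1/2b
10) 5696.203ms=15/2b +379.747ms=1/2b
11) 6075.949ms=8b +1012.658ms=4/3b
12) 7088.608ms=28/3b +1012.658ms=4/3b
13) 8101.266ms=32/3b +1012.658ms=4/3b
Σ=12b of 12 (79bpm 4/4) — PASS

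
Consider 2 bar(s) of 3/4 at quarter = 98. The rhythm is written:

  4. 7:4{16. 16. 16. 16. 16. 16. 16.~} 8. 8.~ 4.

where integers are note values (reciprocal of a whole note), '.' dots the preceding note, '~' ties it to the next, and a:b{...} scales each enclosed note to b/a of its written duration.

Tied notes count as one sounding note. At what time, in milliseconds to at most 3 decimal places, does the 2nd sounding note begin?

note 2 onset = 3/2b = 918.367ms

1. 0.0ms @ 0 + 918.367ms (3/2)
2. 918.367ms @ 3/2 + 131.195ms (3/14)
3. 1049.563ms @ 12/7 + 131.195ms (3/14)
4. 1180.758ms @ 27/14 + 131.195ms (3/14)
5. 1311.953ms @ 15/7 + 131.195ms (3/14)
6. 1443.149ms @ 33/14 + 131.195ms (3/14)
7. 1574.344ms @ 18/7 + 131.195ms (3/14)
8. 1705.539ms @ 39/14 + 590.379ms (27/28)
9. 2295.918ms @ 15/4 + 1377.551ms (9/4)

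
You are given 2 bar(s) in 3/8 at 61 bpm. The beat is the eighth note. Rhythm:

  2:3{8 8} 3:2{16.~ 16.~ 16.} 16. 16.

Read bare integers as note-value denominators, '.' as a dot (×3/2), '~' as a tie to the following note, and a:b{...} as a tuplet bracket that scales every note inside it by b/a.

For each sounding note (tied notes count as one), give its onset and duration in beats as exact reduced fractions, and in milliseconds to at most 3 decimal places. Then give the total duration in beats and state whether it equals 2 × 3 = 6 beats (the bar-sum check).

1) 0.0ms=0b +1475.41ms=3/2b
2) 1475.41ms=3/2b +1475.41ms=3/2b
3) 2950.82ms=3b +1475.41ms=3/2b
4) 4426.23ms=9/2b +737.705ms=3/4b
5) 5163.934ms=21/4b +737.705ms=3/4b
Σ=6b of 6 (61bpm 3/8) — PASS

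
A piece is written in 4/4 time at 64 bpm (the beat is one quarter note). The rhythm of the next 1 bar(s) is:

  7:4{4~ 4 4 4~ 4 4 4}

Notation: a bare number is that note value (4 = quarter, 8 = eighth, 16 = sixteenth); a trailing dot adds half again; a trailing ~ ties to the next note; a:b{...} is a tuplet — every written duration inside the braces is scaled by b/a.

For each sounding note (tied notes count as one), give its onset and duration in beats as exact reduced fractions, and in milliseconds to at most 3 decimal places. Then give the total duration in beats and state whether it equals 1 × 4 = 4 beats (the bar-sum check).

1) 0.0ms=0b +1071.429ms=8/7b
2) 1071.429ms=8/7b +535.714ms=4/7b
3) 1607.143ms=12/7b +1071.429ms=8/7b
4) 2678.571ms=20/7b +535.714ms=4/7b
5) 3214.286ms=24/7b +535.714ms=4/7b
Σ=4b of 4 (64bpm 4/4) — PASS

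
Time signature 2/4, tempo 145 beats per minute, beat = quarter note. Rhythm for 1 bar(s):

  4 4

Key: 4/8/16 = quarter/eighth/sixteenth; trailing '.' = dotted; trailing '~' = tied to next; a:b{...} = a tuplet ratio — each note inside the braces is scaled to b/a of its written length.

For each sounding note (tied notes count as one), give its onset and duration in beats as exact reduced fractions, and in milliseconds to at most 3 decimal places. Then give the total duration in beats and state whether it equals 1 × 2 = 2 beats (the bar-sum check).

1) 0.0ms=0b +413.793ms=1b
2) 413.793ms=1b +413.793ms=1b
Σ=2b of 2 (145bpm 2/4) — PASS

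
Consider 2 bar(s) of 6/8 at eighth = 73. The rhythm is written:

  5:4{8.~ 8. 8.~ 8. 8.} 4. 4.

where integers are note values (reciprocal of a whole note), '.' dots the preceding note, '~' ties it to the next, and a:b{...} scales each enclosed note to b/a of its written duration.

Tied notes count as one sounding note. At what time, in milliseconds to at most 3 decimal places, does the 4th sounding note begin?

note 4 onset = 6b = 4931.507ms

1. 0.0ms @ 0 + 1972.603ms (12/5)
2. 1972.603ms @ 12/5 + 1972.603ms (12/5)
3. 3945.205ms @ 24/5 + 986.301ms (6/5)
4. 4931.507ms @ 6 + 2465.753ms (3)
5. 7397.26ms @ 9 + 2465.753ms (3)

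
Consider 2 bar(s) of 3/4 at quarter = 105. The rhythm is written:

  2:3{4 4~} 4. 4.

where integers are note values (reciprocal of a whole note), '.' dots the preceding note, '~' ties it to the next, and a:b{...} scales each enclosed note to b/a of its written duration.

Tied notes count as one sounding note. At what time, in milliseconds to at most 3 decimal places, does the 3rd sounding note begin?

note 3 onset = 9/2b = 2571.429ms

1. 0.0ms @ 0 + 857.143ms (3/2)
2. 857.143ms @ 3/2 + 1714.286ms (3)
3. 2571.429ms @ 9/2 + 857.143ms (3/2)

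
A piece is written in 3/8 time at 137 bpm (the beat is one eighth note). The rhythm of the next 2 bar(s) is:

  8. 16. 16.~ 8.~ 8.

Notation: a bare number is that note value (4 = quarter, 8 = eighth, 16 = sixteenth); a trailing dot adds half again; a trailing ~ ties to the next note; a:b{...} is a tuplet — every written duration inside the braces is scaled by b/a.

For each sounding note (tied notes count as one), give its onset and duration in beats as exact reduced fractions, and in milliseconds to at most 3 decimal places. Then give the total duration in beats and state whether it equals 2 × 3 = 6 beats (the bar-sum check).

1) 0.0ms=0b +656.934ms=3/2b
2) 656.934ms=3/2b +328.467ms=3/4b
3) 985.401ms=9/4b +1642.336ms=15/4b
Σ=6b of 6 (137bpm 3/8) — PASS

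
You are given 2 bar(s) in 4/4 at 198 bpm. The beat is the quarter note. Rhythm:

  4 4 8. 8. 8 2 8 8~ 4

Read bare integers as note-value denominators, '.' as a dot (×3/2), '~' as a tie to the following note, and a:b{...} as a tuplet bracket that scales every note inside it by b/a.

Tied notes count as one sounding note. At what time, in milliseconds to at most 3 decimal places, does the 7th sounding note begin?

1. 0.0ms @ 0 + 303.03ms (1)
2. 303.03ms @ 1 + 303.03ms (1)
3. 606.061ms @ 2 + 227.273ms (3/4)
4. 833.333ms @ 11/4 + 227.273ms (3/4)
5. 1060.606ms @ 7/2 + 151.515ms (1/2)
6. 1212.121ms @ 4 + 606.061ms (2)
7. 1818.182ms @ 6 + 151.515ms (1/2)
8. 1969.697ms @ 13/2 + 454.545ms (3/2)

note 7 onset = 6b = 1818.182ms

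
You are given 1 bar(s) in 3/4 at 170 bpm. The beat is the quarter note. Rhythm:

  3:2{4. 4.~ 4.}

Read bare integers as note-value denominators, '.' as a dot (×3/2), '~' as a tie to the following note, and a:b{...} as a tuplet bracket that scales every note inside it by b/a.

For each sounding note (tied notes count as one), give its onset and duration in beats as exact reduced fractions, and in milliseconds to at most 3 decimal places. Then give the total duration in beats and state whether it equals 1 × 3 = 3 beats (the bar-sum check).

1) 0.0ms=0b +352.941ms=1b
2) 352.941ms=1b +705.882ms=2b
Σ=3b of 3 (170bpm 3/4) — PASS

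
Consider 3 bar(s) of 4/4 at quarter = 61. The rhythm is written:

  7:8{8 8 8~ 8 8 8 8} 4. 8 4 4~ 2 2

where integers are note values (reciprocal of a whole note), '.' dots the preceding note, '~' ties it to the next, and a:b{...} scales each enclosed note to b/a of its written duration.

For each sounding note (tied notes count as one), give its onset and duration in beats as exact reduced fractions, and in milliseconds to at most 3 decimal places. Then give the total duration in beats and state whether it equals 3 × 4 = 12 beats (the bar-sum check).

1) 0.0ms=0b +562.061ms=4/7b
2) 562.061ms=4/7b +562.061ms=4/7b
3) 1124.122ms=8/7b +1124.122ms=8/7b
4) 2248.244ms=16/7b +562.061ms=4/7b
5) 2810.304ms=20/7b +562.061ms=4/7b
6) 3372.365ms=24/7b +562.061ms=4/7b
7) 3934.426ms=4b +1475.41ms=3/2b
8) 5409.836ms=11/2b +491.803ms=1/2b
9) 5901.639ms=6b +983.607ms=1b
10) 6885.246ms=7b +2950.82ms=3b
11) 9836.066ms=10b +1967.213ms=2b
Σ=12b of 12 (61bpm 4/4) — PASS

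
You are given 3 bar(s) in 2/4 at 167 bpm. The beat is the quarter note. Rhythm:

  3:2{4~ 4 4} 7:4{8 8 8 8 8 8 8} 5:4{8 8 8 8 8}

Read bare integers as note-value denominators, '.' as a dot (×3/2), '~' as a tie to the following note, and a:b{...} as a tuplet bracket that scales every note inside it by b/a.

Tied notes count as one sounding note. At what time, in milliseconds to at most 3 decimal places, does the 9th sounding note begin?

note 9 onset = 26/7b = 1334.474ms

1. 0.0ms @ 0 + 479.042ms (4/3)
2. 479.042ms @ 4/3 + 239.521ms (2/3)
3. 718.563ms @ 2 + 102.652ms (2/7)
4. 821.215ms @ 16/7 + 102.652ms (2/7)
5. 923.867ms @ 18/7 + 102.652ms (2/7)
6. 1026.518ms @ 20/7 + 102.652ms (2/7)
7. 1129.17ms @ 22/7 + 102.652ms (2/7)
8. 1231.822ms @ 24/7 + 102.652ms (2/7)
9. 1334.474ms @ 26/7 + 102.652ms (2/7)
10. 1437.126ms @ 4 + 143.713ms (2/5)
11. 1580.838ms @ 22/5 + 143.713ms (2/5)
12. 1724.551ms @ 24/5 + 143.713ms (2/5)
13. 1868.263ms @ 26/5 + 143.713ms (2/5)
14. 2011.976ms @ 28/5 + 143.713ms (2/5)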